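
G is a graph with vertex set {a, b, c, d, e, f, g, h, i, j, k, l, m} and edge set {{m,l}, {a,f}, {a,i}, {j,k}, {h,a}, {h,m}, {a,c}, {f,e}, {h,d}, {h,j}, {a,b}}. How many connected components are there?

g is isolated — a component by itself.
Starting from a we can reach a, b, c, d, e, f, h, i, j, k, l, m. That is one component of size 12.
Total: 2 components.

2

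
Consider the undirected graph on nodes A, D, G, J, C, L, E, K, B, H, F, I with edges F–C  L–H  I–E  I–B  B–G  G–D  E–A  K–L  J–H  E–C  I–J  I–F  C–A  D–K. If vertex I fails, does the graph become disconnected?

Deleting I raises the number of components from 1 to 2, so I is a cut vertex.

Yes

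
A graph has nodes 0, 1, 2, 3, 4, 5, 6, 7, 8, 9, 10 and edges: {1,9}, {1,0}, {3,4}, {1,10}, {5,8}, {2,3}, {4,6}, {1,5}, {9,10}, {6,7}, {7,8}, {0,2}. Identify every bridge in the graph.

The edges on the cycle 1-9-10-1 are not bridges since each lies on that cycle.
Every edge lies on some cycle, so there are no bridges.

none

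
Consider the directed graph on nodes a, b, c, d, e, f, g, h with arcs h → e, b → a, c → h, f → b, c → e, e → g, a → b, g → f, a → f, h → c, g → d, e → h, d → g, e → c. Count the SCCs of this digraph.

3

{c, e, h} are all mutually reachable — one SCC of size 3.
{a, b, f} are all mutually reachable — one SCC of size 3.
{d, g} are all mutually reachable — one SCC of size 2.
That gives 3 strongly connected components.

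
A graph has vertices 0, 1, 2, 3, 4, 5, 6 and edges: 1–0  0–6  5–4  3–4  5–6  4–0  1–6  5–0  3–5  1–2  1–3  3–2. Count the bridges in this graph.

0

The edges on the cycle 5-4-0-5 are not bridges since each lies on that cycle.
Every edge lies on some cycle, so there are no bridges.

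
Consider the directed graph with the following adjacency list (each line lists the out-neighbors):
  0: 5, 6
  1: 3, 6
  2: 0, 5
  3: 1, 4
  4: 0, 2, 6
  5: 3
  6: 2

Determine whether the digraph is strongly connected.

Yes

From 6 we can reach every vertex (0, 1, 2, 3, 4, 5, 6), and every vertex can reach 6 (0, 1, 2, 3, 4, 5, 6). So the whole graph is one strongly connected component.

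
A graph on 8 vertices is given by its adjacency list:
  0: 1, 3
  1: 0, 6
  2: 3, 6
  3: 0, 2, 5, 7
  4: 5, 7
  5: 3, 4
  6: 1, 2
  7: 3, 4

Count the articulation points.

1

Removing 3 increases the component count from 1 to 2, so 3 is a cut vertex.
By contrast removing 7 leaves 1 component; it is not a cut vertex. No other vertex is a cut vertex either.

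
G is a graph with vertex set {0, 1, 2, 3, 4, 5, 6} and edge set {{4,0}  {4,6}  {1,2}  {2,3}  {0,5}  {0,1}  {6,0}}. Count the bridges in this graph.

4

The edges on the cycle 4-6-0-4 are not bridges since each lies on that cycle.
But removing 0-5 disconnects 0 from 5; removing 1-2 disconnects 1 from 2; removing 2-3 disconnects 2 from 3; removing 0-1 disconnects 0 from 1 — these are bridges.
That makes 4 bridges.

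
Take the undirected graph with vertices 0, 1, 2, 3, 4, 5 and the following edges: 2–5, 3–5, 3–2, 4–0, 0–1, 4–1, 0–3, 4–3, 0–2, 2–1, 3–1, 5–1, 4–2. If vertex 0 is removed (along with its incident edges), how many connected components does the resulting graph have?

1

With 0 gone, the remaining components are: {1, 2, 3, 4, 5}.
That is 1 component.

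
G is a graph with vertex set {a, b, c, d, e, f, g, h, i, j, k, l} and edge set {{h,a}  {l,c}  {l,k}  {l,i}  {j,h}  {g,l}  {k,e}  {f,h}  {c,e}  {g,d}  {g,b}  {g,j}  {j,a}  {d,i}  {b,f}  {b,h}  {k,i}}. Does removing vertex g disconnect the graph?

Deleting g raises the number of components from 1 to 2, so g is a cut vertex.

Yes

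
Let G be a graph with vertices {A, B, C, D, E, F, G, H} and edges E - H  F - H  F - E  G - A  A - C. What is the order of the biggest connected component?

3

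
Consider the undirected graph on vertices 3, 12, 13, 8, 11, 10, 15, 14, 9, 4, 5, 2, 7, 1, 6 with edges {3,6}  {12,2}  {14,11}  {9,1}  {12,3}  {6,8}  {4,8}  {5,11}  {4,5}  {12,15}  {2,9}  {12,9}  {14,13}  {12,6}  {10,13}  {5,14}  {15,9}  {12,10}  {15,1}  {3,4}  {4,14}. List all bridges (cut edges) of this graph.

none

The edges on the cycle 12-2-9-12 are not bridges since each lies on that cycle.
Every edge lies on some cycle, so there are no bridges.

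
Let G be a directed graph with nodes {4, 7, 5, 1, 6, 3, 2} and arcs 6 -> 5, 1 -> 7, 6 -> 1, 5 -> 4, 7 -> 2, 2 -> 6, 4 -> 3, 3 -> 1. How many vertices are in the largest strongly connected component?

7

{1, 2, 3, 4, 5, 6, 7} are all mutually reachable — one SCC of size 7.
The largest has 7 vertices.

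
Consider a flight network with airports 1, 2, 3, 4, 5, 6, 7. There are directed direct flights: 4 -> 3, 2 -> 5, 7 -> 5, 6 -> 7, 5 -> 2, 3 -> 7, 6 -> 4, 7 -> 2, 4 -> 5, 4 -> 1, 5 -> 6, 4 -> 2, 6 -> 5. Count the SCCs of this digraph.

2

{2, 3, 4, 5, 6, 7} are all mutually reachable — one SCC of size 6.
{1} is an SCC by itself.
That gives 2 strongly connected components.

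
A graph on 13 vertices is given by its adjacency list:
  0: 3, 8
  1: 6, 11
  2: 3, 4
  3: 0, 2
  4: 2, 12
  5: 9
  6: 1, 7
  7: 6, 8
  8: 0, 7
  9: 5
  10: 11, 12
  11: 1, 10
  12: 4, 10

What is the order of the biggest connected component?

Starting from 5 we can reach 5, 9. That is one component of size 2.
Starting from 0 we can reach 0, 1, 2, 3, 4, 6, 7, 8, 10, 11, 12. That is one component of size 11.
The largest has 11 vertices.

11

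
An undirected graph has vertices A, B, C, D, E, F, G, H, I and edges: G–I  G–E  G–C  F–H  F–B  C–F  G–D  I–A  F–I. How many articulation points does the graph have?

Removing F increases the component count from 1 to 3, so F is a cut vertex.
Removing G increases the component count from 1 to 3, so G is a cut vertex.
Removing I increases the component count from 1 to 2, so I is a cut vertex.
By contrast removing H leaves 1 component; it is not a cut vertex. No other vertex is a cut vertex either.

3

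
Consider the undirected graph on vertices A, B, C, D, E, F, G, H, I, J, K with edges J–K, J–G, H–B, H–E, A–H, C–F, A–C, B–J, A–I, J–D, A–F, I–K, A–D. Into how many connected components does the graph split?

1

Starting from A we can reach A, B, C, D, E, F, G, H, I, J, K. That is one component of size 11.
Total: 1 component.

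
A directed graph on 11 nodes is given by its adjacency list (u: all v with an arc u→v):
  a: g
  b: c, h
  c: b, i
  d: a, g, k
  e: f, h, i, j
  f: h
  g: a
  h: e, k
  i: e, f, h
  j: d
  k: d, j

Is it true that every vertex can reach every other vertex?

There is no directed path from h to b, so the graph is not strongly connected.

No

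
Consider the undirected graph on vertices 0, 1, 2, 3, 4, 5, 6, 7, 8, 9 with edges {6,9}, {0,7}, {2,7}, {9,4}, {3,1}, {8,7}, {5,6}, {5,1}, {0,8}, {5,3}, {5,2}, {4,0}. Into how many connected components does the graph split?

1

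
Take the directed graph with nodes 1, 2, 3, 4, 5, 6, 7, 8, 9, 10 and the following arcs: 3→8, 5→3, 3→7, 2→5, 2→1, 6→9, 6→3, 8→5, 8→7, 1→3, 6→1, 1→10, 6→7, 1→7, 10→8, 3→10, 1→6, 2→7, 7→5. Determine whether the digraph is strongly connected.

There is no directed path from 10 to 9, so the graph is not strongly connected.

No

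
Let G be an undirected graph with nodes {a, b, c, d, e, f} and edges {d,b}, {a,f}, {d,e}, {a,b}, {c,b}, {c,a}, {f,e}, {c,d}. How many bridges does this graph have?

0

The edges on the cycle c-a-f-e-d-c are not bridges since each lies on that cycle.
Every edge lies on some cycle, so there are no bridges.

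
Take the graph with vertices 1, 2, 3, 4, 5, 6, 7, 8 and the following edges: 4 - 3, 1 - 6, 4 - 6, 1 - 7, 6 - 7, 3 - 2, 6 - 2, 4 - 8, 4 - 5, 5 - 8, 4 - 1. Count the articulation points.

Removing 4 increases the component count from 1 to 2, so 4 is a cut vertex.
By contrast removing 5 leaves 1 component; it is not a cut vertex. No other vertex is a cut vertex either.

1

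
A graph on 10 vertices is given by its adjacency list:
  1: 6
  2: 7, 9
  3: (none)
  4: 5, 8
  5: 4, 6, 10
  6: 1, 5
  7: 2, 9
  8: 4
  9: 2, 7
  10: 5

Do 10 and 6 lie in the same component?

Yes

From 10 we can reach 1, 4, 5, 6, 8, 10, which includes 6.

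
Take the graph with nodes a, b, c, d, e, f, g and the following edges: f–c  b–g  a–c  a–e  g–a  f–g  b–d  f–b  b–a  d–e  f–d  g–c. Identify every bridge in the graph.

none

The edges on the cycle f-b-g-c-f are not bridges since each lies on that cycle.
Every edge lies on some cycle, so there are no bridges.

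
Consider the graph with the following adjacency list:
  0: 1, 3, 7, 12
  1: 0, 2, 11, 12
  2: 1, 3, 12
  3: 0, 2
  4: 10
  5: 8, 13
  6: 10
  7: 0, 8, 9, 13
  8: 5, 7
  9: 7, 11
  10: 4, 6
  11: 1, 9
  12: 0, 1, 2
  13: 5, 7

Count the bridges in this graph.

2

The edges on the cycle 7-13-5-8-7 are not bridges since each lies on that cycle.
But removing 10-4 disconnects 10 from 4; removing 6-10 disconnects 6 from 10 — these are bridges.
That makes 2 bridges.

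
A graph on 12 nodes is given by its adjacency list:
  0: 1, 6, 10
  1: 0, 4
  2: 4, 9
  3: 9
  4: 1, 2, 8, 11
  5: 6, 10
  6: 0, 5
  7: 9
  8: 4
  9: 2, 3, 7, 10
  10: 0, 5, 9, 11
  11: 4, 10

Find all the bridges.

The edges on the cycle 9-2-4-1-0-10-9 are not bridges since each lies on that cycle.
But removing 4-8 disconnects 4 from 8; removing 9-3 disconnects 9 from 3; removing 9-7 disconnects 9 from 7 — these are bridges.

3-9, 4-8, 7-9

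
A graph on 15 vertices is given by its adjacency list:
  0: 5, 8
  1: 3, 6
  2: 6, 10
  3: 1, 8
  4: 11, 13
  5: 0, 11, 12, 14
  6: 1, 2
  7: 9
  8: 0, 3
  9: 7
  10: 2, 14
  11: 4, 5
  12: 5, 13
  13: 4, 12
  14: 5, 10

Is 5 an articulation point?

Yes

Deleting 5 raises the number of components from 2 to 3, so 5 is a cut vertex.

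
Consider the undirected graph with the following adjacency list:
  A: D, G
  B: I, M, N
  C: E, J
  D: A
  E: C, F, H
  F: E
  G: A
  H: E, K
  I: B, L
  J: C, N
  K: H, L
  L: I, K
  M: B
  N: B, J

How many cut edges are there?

4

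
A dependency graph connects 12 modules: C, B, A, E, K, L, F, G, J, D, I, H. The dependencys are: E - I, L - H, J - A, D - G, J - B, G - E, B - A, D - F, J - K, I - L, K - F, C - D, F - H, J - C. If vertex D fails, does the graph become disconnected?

Deleting D leaves 1 component (was 1) (its neighbors C, F, G remain connected to each other), so D is not a cut vertex.

No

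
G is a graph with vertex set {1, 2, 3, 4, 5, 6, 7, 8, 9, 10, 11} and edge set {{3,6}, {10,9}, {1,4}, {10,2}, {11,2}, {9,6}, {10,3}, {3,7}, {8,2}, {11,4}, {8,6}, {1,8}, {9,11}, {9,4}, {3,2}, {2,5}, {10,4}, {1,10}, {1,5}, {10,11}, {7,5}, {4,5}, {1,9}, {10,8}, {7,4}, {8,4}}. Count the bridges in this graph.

0

The edges on the cycle 10-9-11-10 are not bridges since each lies on that cycle.
Every edge lies on some cycle, so there are no bridges.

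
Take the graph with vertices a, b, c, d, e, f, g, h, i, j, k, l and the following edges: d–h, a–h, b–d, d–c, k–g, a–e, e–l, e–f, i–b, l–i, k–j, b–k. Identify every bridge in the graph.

b-k, c-d, e-f, g-k, j-k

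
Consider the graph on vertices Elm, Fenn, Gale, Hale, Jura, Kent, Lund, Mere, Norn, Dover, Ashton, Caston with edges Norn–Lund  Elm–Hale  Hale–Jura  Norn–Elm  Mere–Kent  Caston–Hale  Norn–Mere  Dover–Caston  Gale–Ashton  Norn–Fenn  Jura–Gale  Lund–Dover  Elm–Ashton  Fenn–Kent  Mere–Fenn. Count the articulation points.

Removing Norn increases the component count from 1 to 2, so Norn is a cut vertex.
By contrast removing Caston leaves 1 component; it is not a cut vertex. No other vertex is a cut vertex either.

1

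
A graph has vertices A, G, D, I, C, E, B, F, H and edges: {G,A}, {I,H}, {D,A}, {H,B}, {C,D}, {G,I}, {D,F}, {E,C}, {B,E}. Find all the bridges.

The edges on the cycle G-I-H-B-E-C-D-A-G are not bridges since each lies on that cycle.
But removing F–D disconnects F from D — this is a bridge.

D-F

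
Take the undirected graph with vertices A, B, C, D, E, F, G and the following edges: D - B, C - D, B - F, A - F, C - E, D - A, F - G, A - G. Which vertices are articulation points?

Removing C increases the component count from 1 to 2, so C is a cut vertex.
Removing D increases the component count from 1 to 2, so D is a cut vertex.
By contrast removing B leaves 1 component; it is not a cut vertex. No other vertex is a cut vertex either.

C, D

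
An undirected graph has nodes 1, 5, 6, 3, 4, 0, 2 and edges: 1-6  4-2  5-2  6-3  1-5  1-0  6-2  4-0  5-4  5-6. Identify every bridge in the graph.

3-6

The edges on the cycle 1-5-4-0-1 are not bridges since each lies on that cycle.
But removing 3-6 disconnects 3 from 6 — this is a bridge.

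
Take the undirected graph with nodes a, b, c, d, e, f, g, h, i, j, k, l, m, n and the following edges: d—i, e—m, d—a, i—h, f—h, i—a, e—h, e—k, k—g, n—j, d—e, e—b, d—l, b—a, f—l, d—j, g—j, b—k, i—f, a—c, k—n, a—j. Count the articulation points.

2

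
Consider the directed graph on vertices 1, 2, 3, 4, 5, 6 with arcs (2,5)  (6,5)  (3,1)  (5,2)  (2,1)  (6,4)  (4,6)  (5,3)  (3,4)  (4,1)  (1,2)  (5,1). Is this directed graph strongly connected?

Yes

From 5 we can reach every vertex (1, 2, 3, 4, 5, 6), and every vertex can reach 5 (1, 2, 3, 4, 5, 6). So the whole graph is one strongly connected component.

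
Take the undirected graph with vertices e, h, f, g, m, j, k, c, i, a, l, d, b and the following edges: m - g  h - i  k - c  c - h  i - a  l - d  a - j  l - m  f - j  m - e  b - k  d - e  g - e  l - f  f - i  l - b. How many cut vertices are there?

1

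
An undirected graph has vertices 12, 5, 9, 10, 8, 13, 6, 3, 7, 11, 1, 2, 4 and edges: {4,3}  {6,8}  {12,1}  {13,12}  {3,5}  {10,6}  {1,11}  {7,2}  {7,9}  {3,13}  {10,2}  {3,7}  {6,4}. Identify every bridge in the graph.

The edges on the cycle 10-6-4-3-7-2-10 are not bridges since each lies on that cycle.
But removing 3–13 disconnects 3 from 13; removing 12–1 disconnects 12 from 1; removing 3–5 disconnects 3 from 5; removing 7–9 disconnects 7 from 9 — these are bridges.
In total 7 edges are bridges.

1-11, 1-12, 12-13, 13-3, 3-5, 6-8, 7-9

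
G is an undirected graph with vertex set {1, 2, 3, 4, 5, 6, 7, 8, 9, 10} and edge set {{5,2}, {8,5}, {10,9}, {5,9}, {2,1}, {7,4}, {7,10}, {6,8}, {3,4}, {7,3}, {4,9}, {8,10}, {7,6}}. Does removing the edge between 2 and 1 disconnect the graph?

Yes

Removing 2—1 leaves no path between 2 and 1: the component count goes from 1 to 2. So it is a bridge.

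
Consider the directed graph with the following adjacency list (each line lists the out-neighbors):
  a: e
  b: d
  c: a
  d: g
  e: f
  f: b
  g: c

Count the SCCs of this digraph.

1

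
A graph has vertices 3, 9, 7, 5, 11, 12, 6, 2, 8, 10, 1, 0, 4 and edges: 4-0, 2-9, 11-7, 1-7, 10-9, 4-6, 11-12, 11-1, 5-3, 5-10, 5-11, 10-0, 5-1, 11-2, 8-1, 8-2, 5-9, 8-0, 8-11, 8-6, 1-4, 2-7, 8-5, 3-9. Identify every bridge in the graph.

11-12

The edges on the cycle 5-10-9-5 are not bridges since each lies on that cycle.
But removing 12-11 disconnects 12 from 11 — this is a bridge.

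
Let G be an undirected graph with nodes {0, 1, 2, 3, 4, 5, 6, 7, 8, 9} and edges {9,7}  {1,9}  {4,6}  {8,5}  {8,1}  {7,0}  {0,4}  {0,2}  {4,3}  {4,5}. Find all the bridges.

0-2, 3-4, 4-6

The edges on the cycle 8-1-9-7-0-4-5-8 are not bridges since each lies on that cycle.
But removing 3 - 4 disconnects 3 from 4; removing 6 - 4 disconnects 6 from 4; removing 0 - 2 disconnects 0 from 2 — these are bridges.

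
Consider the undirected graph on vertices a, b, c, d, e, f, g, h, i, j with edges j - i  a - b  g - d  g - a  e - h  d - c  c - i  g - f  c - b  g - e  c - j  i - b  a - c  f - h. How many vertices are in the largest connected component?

Starting from a we can reach a, b, c, d, e, f, g, h, i, j. That is one component of size 10.
The largest has 10 vertices.

10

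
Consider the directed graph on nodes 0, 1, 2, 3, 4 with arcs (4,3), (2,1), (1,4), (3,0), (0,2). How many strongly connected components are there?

{0, 1, 2, 3, 4} are all mutually reachable — one SCC of size 5.
That gives 1 strongly connected component.

1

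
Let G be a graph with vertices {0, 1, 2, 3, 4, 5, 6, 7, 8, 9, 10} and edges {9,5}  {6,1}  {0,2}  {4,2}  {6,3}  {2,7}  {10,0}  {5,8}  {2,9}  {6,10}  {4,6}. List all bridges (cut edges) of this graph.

1-6, 2-7, 2-9, 3-6, 5-8, 5-9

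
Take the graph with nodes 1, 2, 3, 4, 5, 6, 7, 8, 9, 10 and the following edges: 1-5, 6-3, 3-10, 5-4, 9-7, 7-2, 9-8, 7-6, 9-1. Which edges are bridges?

1-5, 1-9, 10-3, 2-7, 3-6, 4-5, 6-7, 7-9, 8-9

removing 5-1 disconnects 5 from 1; removing 6-3 disconnects 6 from 3; removing 5-4 disconnects 5 from 4; removing 10-3 disconnects 10 from 3 — these are bridges.
In total 9 edges are bridges.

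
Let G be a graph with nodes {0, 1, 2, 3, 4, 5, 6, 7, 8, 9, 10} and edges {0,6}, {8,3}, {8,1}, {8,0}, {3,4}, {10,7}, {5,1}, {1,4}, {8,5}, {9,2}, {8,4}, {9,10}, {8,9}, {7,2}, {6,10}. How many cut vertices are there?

1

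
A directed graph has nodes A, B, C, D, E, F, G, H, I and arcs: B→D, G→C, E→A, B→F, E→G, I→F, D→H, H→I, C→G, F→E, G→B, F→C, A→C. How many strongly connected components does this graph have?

1

{A, B, C, D, E, F, G, H, I} are all mutually reachable — one SCC of size 9.
That gives 1 strongly connected component.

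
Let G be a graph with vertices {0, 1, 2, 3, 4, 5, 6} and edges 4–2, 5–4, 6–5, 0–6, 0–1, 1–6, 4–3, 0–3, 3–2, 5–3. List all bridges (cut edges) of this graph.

none

The edges on the cycle 0-1-6-0 are not bridges since each lies on that cycle.
Every edge lies on some cycle, so there are no bridges.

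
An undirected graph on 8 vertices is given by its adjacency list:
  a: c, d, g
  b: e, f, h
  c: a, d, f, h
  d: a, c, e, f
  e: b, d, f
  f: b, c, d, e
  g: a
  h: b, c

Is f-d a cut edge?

After removing f-d, the path f-c-d still connects them, so the edge is not a bridge.

No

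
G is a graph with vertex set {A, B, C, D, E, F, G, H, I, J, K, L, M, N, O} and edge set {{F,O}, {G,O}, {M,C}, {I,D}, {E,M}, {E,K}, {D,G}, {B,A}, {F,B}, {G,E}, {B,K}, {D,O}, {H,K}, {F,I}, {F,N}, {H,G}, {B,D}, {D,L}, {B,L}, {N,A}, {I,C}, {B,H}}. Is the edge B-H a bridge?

No

After removing B-H, the path B-K-H still connects them, so the edge is not a bridge.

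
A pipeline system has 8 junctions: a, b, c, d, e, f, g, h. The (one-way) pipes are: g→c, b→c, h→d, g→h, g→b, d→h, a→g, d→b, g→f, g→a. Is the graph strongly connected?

No

There is no directed path from b to a, so the graph is not strongly connected.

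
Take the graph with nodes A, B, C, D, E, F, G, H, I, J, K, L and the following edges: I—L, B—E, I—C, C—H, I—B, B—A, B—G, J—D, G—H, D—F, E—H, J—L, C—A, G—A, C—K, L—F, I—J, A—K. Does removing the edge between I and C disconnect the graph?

After removing I—C, the path I-B-A-C still connects them, so the edge is not a bridge.

No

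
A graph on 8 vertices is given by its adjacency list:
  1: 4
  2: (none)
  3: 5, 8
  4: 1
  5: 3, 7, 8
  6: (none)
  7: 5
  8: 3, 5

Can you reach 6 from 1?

The component containing 1 is {1, 4}, and 6 is not in it.

No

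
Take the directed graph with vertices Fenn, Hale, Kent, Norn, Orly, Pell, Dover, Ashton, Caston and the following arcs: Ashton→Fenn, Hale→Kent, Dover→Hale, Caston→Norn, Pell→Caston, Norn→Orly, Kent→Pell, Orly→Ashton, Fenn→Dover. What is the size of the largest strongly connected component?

{Fenn, Hale, Kent, Norn, Orly, Pell, Dover, Ashton, Caston} are all mutually reachable — one SCC of size 9.
The largest has 9 vertices.

9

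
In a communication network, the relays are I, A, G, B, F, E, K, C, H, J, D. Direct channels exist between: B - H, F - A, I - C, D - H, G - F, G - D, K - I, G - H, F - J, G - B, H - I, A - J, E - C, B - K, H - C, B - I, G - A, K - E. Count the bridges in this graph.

The edges on the cycle B-K-E-C-I-B are not bridges since each lies on that cycle.
Every edge lies on some cycle, so there are no bridges.

0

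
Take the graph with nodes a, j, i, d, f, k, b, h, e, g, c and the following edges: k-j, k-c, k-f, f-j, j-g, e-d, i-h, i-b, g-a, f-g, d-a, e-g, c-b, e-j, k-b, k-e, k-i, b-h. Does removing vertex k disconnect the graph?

Yes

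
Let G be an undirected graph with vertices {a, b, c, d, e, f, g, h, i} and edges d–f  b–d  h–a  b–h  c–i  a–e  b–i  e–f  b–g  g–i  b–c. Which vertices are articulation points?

b

Removing b increases the component count from 1 to 2, so b is a cut vertex.
By contrast removing a leaves 1 component; it is not a cut vertex. No other vertex is a cut vertex either.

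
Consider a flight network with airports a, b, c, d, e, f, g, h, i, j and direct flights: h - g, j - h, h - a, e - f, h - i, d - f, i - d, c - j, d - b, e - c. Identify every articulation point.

Removing d increases the component count from 1 to 2, so d is a cut vertex.
Removing h increases the component count from 1 to 3, so h is a cut vertex.
By contrast removing j leaves 1 component; it is not a cut vertex. No other vertex is a cut vertex either.

d, h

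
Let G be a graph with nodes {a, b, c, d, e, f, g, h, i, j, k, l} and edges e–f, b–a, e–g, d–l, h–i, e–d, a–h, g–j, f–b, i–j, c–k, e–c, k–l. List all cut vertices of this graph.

Removing e increases the component count from 1 to 2, so e is a cut vertex.
By contrast removing d leaves 1 component; it is not a cut vertex. No other vertex is a cut vertex either.

e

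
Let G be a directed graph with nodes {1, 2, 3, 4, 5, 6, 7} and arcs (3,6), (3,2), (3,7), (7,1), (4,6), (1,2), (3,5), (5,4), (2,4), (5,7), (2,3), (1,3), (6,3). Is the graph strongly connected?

From 5 we can reach every vertex (1, 2, 3, 4, 5, 6, 7), and every vertex can reach 5 (1, 2, 3, 4, 5, 6, 7). So the whole graph is one strongly connected component.

Yes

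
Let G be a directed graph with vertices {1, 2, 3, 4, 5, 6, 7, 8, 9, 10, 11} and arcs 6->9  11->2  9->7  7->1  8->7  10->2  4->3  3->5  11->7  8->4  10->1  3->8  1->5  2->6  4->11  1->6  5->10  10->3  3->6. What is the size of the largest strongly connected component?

11

{1, 2, 3, 4, 5, 6, 7, 8, 9, 10, 11} are all mutually reachable — one SCC of size 11.
The largest has 11 vertices.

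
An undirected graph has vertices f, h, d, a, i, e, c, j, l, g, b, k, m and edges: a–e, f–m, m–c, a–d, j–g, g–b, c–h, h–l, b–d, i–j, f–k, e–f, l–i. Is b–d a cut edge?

After removing b–d, the path b-g-j-i-l-h-c-m-f-e-a-d still connects them, so the edge is not a bridge.

No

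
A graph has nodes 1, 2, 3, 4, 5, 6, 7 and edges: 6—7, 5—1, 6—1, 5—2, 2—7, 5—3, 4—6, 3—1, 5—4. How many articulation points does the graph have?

0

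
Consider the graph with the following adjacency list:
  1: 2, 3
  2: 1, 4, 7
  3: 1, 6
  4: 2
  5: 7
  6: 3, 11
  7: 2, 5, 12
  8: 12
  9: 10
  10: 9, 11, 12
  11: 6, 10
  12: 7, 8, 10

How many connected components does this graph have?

Starting from 1 we can reach 1, 2, 3, 4, 5, 6, 7, 8, 9, 10, 11, 12. That is one component of size 12.
Total: 1 component.

1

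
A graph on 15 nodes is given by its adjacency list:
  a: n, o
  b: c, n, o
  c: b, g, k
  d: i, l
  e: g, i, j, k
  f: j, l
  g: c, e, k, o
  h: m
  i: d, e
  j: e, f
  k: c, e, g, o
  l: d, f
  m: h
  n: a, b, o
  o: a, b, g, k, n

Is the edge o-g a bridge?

After removing o-g, the path o-k-g still connects them, so the edge is not a bridge.

No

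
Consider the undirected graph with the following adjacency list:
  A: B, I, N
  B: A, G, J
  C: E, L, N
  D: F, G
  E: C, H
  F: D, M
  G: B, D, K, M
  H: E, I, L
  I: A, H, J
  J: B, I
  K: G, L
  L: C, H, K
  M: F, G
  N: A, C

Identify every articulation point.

G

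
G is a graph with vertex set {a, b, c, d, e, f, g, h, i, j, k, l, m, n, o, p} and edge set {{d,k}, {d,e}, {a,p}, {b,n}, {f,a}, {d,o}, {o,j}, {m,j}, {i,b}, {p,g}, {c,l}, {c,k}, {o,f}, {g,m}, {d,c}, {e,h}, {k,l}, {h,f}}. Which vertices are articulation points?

b, d

Removing b increases the component count from 2 to 3, so b is a cut vertex.
Removing d increases the component count from 2 to 3, so d is a cut vertex.
By contrast removing j leaves 2 components; it is not a cut vertex. No other vertex is a cut vertex either.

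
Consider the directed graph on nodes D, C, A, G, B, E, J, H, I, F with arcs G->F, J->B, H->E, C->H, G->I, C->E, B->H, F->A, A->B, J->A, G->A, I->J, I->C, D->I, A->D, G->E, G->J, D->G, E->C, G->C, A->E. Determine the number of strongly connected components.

3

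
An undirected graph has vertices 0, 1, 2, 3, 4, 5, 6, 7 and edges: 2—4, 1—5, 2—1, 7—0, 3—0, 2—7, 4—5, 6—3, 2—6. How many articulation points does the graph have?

1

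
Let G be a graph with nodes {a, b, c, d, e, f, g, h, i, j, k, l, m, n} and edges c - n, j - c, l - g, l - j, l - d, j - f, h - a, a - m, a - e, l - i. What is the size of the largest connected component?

k is isolated — a component by itself.
b is isolated — a component by itself.
Starting from a we can reach a, e, h, m. That is one component of size 4.
Starting from c we can reach c, d, f, g, i, j, l, n. That is one component of size 8.
The largest has 8 vertices.

8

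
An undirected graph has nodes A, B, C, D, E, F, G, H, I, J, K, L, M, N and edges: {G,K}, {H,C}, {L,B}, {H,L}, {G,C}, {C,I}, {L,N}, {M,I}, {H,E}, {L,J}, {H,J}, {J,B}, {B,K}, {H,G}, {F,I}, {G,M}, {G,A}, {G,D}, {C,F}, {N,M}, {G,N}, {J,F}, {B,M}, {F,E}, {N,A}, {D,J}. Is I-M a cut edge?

No

After removing I-M, the path I-C-G-M still connects them, so the edge is not a bridge.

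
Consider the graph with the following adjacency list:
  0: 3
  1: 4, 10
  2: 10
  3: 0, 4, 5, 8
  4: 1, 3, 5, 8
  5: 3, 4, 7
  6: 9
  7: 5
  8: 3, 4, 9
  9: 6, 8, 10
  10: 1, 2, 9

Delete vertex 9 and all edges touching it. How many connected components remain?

With 9 gone, the remaining components are: {6}; {0, 1, 2, 3, 4, 5, 7, 8, 10}.
That is 2 components.

2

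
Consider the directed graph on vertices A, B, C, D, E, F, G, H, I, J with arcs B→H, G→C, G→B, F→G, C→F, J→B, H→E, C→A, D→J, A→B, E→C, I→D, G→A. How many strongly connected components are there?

4

{A, B, C, E, F, G, H} are all mutually reachable — one SCC of size 7.
{D} is an SCC by itself.
{J} is an SCC by itself.
{I} is an SCC by itself.
That gives 4 strongly connected components.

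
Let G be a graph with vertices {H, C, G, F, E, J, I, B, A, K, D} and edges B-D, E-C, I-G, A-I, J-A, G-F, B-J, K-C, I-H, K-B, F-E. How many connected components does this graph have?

1

Starting from A we can reach A, B, C, D, E, F, G, H, I, J, K. That is one component of size 11.
Total: 1 component.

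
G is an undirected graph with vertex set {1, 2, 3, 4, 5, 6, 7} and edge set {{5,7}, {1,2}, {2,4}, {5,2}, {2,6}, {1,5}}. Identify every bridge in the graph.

The edges on the cycle 1-5-2-1 are not bridges since each lies on that cycle.
But removing 2-6 disconnects 2 from 6; removing 5-7 disconnects 5 from 7; removing 2-4 disconnects 2 from 4 — these are bridges.

2-4, 2-6, 5-7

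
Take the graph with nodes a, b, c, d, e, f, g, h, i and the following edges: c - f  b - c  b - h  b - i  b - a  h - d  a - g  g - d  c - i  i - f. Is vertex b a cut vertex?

Deleting b raises the number of components from 2 to 3, so b is a cut vertex.

Yes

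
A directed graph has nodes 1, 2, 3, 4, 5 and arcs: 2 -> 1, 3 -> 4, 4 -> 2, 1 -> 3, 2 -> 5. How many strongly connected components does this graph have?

2

{1, 2, 3, 4} are all mutually reachable — one SCC of size 4.
{5} is an SCC by itself.
That gives 2 strongly connected components.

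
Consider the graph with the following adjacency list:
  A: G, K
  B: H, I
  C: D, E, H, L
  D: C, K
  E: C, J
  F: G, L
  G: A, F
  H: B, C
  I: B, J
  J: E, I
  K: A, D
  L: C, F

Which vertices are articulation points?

Removing C increases the component count from 1 to 2, so C is a cut vertex.
By contrast removing F leaves 1 component; it is not a cut vertex. No other vertex is a cut vertex either.

C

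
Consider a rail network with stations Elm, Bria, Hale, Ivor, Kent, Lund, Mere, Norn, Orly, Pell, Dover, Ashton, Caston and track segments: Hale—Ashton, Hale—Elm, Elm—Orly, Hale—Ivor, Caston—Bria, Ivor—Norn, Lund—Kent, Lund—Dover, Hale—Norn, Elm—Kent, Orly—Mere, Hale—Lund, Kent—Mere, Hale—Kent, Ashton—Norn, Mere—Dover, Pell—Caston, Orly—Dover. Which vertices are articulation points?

Hale, Caston

Removing Hale increases the component count from 2 to 3, so Hale is a cut vertex.
Removing Caston increases the component count from 2 to 3, so Caston is a cut vertex.
By contrast removing Lund leaves 2 components; it is not a cut vertex. No other vertex is a cut vertex either.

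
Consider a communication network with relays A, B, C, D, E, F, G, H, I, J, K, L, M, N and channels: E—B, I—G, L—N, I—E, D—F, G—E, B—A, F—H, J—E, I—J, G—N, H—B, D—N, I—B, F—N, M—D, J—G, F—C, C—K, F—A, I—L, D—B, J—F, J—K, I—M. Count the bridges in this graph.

The edges on the cycle I-M-D-F-C-K-J-I are not bridges since each lies on that cycle.
Every edge lies on some cycle, so there are no bridges.

0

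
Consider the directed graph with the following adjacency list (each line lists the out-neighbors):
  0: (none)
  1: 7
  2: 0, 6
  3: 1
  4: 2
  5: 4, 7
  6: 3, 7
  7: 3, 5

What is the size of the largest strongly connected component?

7

{1, 2, 3, 4, 5, 6, 7} are all mutually reachable — one SCC of size 7.
{0} is an SCC by itself.
The largest has 7 vertices.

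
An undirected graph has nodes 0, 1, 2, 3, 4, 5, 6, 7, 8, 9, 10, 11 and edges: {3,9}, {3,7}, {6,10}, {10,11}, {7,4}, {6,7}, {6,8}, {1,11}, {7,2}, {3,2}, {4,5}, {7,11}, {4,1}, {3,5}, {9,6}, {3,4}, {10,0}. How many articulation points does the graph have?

Removing 6 increases the component count from 1 to 2, so 6 is a cut vertex.
Removing 10 increases the component count from 1 to 2, so 10 is a cut vertex.
By contrast removing 11 leaves 1 component; it is not a cut vertex. No other vertex is a cut vertex either.

2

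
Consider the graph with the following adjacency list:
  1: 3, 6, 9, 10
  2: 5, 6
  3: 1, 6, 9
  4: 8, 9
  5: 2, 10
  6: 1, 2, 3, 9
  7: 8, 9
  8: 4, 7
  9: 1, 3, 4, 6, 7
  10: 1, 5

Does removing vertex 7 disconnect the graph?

No

Deleting 7 leaves 1 component (was 1) (its neighbors 8, 9 remain connected to each other), so 7 is not a cut vertex.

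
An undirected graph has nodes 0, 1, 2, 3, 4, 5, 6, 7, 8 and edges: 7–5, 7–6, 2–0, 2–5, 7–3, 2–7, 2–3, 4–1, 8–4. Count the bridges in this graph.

4

The edges on the cycle 2-7-5-2 are not bridges since each lies on that cycle.
But removing 0–2 disconnects 0 from 2; removing 8–4 disconnects 8 from 4; removing 7–6 disconnects 7 from 6; removing 1–4 disconnects 1 from 4 — these are bridges.
That makes 4 bridges.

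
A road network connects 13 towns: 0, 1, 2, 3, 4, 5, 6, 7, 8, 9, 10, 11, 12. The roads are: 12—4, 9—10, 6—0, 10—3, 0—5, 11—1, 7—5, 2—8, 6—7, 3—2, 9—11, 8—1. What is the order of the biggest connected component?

7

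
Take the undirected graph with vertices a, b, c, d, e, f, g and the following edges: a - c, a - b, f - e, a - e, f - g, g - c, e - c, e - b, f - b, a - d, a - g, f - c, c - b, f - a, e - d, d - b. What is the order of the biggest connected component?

7

Starting from a we can reach a, b, c, d, e, f, g. That is one component of size 7.
The largest has 7 vertices.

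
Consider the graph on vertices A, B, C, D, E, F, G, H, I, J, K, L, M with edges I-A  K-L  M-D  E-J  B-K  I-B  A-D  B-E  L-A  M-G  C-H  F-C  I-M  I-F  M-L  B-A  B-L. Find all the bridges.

B-E, C-F, C-H, E-J, F-I, G-M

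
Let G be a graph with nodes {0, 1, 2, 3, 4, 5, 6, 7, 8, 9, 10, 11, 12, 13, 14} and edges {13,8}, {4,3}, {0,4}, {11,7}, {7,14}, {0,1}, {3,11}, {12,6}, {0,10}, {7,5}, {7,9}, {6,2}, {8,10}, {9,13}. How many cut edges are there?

The edges on the cycle 0-4-3-11-7-9-13-8-10-0 are not bridges since each lies on that cycle.
But removing 5-7 disconnects 5 from 7; removing 6-2 disconnects 6 from 2; removing 0-1 disconnects 0 from 1; removing 14-7 disconnects 14 from 7 — these are bridges.
In total 5 edges are bridges.

5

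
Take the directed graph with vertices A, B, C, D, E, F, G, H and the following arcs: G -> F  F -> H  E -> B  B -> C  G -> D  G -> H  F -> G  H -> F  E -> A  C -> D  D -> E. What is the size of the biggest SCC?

4

{B, C, D, E} are all mutually reachable — one SCC of size 4.
{F, G, H} are all mutually reachable — one SCC of size 3.
{A} is an SCC by itself.
The largest has 4 vertices.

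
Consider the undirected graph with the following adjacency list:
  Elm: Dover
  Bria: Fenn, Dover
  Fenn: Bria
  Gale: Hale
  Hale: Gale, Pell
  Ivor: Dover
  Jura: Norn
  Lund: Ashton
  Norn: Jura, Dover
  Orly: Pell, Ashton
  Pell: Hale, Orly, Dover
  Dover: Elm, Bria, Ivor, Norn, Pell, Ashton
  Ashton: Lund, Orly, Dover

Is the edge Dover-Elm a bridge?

Removing Dover-Elm leaves no path between Dover and Elm: the component count goes from 1 to 2. So it is a bridge.

Yes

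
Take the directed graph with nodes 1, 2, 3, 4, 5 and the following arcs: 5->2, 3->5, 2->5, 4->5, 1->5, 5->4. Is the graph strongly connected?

No

There is no directed path from 3 to 1, so the graph is not strongly connected.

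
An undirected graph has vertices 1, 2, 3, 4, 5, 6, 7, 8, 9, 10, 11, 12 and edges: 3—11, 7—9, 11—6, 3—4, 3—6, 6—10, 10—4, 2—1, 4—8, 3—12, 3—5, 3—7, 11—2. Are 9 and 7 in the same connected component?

Yes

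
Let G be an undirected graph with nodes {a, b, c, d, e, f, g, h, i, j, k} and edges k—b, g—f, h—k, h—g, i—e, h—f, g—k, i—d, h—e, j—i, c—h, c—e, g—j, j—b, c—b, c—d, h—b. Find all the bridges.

The edges on the cycle h-g-j-i-e-h are not bridges since each lies on that cycle.
Every edge lies on some cycle, so there are no bridges.

none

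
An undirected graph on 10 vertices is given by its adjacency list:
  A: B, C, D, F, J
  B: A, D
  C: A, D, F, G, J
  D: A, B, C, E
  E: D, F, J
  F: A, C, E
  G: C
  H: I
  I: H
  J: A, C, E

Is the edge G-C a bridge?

Yes

Removing G-C leaves no path between G and C: the component count goes from 2 to 3. So it is a bridge.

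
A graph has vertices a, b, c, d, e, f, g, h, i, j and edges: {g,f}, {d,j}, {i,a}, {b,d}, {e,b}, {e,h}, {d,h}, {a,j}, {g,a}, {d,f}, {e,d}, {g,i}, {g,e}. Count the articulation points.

0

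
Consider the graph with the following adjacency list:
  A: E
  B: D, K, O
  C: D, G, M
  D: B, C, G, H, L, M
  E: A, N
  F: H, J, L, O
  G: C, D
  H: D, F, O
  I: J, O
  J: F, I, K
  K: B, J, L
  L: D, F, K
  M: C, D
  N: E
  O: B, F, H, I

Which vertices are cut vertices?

Removing D increases the component count from 2 to 3, so D is a cut vertex.
Removing E increases the component count from 2 to 3, so E is a cut vertex.
By contrast removing N leaves 2 components; it is not a cut vertex. No other vertex is a cut vertex either.

D, E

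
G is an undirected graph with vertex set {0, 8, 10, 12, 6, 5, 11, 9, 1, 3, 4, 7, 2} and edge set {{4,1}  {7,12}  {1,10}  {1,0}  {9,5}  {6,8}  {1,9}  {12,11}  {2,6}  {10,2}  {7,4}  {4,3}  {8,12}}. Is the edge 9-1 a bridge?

Yes

Removing 9-1 leaves no path between 9 and 1: the component count goes from 1 to 2. So it is a bridge.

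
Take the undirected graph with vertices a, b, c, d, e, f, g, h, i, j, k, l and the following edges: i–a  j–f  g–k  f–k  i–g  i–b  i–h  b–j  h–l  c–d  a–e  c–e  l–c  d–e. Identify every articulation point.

i

Removing i increases the component count from 1 to 2, so i is a cut vertex.
By contrast removing d leaves 1 component; it is not a cut vertex. No other vertex is a cut vertex either.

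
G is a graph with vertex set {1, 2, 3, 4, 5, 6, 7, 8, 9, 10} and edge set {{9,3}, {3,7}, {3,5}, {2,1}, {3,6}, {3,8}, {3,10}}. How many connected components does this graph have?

3

4 is isolated — a component by itself.
Starting from 1 we can reach 1, 2. That is one component of size 2.
Starting from 3 we can reach 3, 5, 6, 7, 8, 9, 10. That is one component of size 7.
Total: 3 components.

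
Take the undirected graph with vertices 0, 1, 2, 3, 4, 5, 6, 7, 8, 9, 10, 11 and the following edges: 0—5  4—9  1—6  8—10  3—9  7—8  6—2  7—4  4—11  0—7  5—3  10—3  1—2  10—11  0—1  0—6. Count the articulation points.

Removing 0 increases the component count from 1 to 2, so 0 is a cut vertex.
By contrast removing 11 leaves 1 component; it is not a cut vertex. No other vertex is a cut vertex either.

1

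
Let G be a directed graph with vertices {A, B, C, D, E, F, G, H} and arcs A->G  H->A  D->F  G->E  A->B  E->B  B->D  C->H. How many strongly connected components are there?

{F} is an SCC by itself.
{D} is an SCC by itself.
{C} is an SCC by itself.
{A} is an SCC by itself.
{H} is an SCC by itself.
(and 3 more singleton SCCs)
That gives 8 strongly connected components.

8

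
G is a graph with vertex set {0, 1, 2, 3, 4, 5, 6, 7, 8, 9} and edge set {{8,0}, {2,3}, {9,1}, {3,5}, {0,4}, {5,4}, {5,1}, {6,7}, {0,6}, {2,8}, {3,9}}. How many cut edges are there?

2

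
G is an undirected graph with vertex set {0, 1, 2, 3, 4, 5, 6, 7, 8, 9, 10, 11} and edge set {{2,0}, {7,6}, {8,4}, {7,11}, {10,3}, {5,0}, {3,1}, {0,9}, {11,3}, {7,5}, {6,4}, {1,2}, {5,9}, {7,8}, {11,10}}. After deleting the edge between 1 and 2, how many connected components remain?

1 and 2 are still connected via 1-3-11-7-5-0-2, so the component count stays at 1.

1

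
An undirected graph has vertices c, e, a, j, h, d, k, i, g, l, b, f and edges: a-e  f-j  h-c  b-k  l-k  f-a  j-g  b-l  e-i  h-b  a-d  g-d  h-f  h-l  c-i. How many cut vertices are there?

Removing h increases the component count from 1 to 2, so h is a cut vertex.
By contrast removing e leaves 1 component; it is not a cut vertex. No other vertex is a cut vertex either.

1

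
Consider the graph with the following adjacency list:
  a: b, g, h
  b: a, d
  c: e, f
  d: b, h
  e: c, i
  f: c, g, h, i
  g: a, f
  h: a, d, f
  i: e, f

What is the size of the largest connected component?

9

Starting from a we can reach a, b, c, d, e, f, g, h, i. That is one component of size 9.
The largest has 9 vertices.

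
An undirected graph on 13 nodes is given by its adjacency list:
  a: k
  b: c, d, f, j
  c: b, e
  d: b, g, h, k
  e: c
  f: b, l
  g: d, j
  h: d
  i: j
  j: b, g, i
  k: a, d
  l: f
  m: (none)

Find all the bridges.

The edges on the cycle g-j-b-d-g are not bridges since each lies on that cycle.
But removing d-h disconnects d from h; removing c-b disconnects c from b; removing c-e disconnects c from e; removing f-l disconnects f from l — these are bridges.
In total 8 edges are bridges.

a-k, b-c, b-f, c-e, d-h, d-k, f-l, i-j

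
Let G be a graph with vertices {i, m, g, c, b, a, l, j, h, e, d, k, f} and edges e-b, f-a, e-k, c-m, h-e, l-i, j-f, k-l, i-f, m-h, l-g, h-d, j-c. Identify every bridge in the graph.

a-f, b-e, d-h, g-l

The edges on the cycle j-c-m-h-e-k-l-i-f-j are not bridges since each lies on that cycle.
But removing f-a disconnects f from a; removing g-l disconnects g from l; removing h-d disconnects h from d; removing b-e disconnects b from e — these are bridges.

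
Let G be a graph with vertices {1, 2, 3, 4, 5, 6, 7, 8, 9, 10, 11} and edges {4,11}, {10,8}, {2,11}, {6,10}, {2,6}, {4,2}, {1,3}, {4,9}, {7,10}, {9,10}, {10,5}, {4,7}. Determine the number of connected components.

Starting from 1 we can reach 1, 3. That is one component of size 2.
Starting from 2 we can reach 2, 4, 5, 6, 7, 8, 9, 10, 11. That is one component of size 9.
Total: 2 components.

2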